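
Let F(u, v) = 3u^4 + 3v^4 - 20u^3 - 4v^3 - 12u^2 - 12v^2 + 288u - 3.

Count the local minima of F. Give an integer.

4

F separates as a function of u plus a function of v, so ∇F=0 decouples.
∂F/∂u = 12(u - 4)(u - 3)(u + 2) = 0 at u ∈ {-2, 3, 4}; ∂F/∂v = 12v(v - 2)(v + 1) = 0 at v ∈ {-1, 0, 2}.
The Hessian is diagonal: diag(F_uu, F_vv). Second derivatives: F_uu(-2)=360, F_uu(3)=-60, F_uu(4)=72; F_vv(-1)=36, F_vv(0)=-24, F_vv(2)=72.
Local minima occur where both diagonal entries positive: (-2, -1), (-2, 2), (4, -1), (4, 2). Count: 4.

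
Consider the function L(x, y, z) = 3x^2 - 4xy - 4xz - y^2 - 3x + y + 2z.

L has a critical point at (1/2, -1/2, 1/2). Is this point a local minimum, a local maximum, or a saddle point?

saddle point

The Hessian is constant: H = [[6, -4, -4], [-4, -2, 0], [-4, 0, 0]].
Leading principal minors: Δ₁ = 6, Δ₂ = -28, Δ₃ = 32.
The minors fit neither the all-positive nor the alternating-sign pattern, so H is indefinite: a saddle point.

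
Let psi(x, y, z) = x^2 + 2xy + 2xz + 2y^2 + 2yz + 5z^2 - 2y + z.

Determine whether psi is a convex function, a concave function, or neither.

convex

psi is quadratic, so its Hessian is the constant matrix H = [[2, 2, 2], [2, 4, 2], [2, 2, 10]].
Leading principal minors: 2, 4, 32.
All positive ⇒ H ≻ 0 ⇒ convex.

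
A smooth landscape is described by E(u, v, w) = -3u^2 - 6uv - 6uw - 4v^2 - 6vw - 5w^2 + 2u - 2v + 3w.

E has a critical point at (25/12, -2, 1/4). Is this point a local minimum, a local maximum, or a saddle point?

local maximum

The Hessian is constant: H = [[-6, -6, -6], [-6, -8, -6], [-6, -6, -10]].
Leading principal minors: Δ₁ = -6, Δ₂ = 12, Δ₃ = -48.
The minors alternate sign starting negative (−, +, −), so H is negative definite: a local maximum.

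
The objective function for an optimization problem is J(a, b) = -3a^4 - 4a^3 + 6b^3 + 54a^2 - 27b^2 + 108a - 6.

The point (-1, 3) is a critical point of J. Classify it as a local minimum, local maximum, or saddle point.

The mixed partial ∂²J/∂a∂b is 0, so the Hessian at any point is diag(J_aa, J_bb) = diag(12(-3a^2 - 2a + 9), 18(2b - 3)).
At (-1, 3): H = diag(96, 54).
Both eigenvalues are positive, so H is positive definite: a local minimum.

local minimum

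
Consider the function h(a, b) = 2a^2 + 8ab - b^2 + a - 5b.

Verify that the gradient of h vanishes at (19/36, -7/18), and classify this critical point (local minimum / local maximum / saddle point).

saddle point

∇h = (4a + 8b + 1, 8a - 2b - 5); substituting (19/36, -7/18) gives ∇h = (0, 0), so (19/36, -7/18) is indeed a critical point.
The Hessian of h is constant: H = [[4, 8], [8, -2]].
det(H) = 4·(-2) − 8² = -72.
Since det(H) < 0, H is indefinite and the critical point is a saddle point.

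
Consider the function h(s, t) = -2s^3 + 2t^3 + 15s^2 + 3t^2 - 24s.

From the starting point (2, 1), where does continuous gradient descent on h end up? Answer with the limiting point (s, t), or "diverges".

h is separable, so gradient descent decouples: s follows -∂h/∂s, t follows -∂h/∂t.
∂h/∂s = -6(s - 4)(s - 1); at s=2 this is 12, so s decreases.
∂h/∂t = 6t(t + 1); at t=1 this is 12, so t decreases.
s converges to its nearest critical value 1 (a local min of the s-part); t converges to 0. The iterate converges to (1, 0).

(1, 0)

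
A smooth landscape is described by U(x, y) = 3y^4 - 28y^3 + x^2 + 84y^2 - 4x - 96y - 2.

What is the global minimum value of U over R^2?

U(x,y) separates as P(x) + Q(y) − 2, so its minimum is min P + min Q − 2.
P'(x) = 2x - 4 vanishes at x ∈ {2}; Q'(y) = 12(y - 4)(y - 2)(y - 1) vanishes at y ∈ {1, 2, 4}.
Local minima of P (where P''>0): P(2)=-4. Local minima of Q: Q(1)=-37, Q(4)=-64.
So the global minimum of U is P(2) + Q(4) − 2 = -4 − 64 − 2 = -70, attained at (2, 4).

-70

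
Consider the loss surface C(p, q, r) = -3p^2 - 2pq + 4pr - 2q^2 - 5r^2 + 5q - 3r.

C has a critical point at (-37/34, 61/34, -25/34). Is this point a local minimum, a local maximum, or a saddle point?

The Hessian is constant: H = [[-6, -2, 4], [-2, -4, 0], [4, 0, -10]].
Leading principal minors: Δ₁ = -6, Δ₂ = 20, Δ₃ = -136.
The minors alternate sign starting negative (−, +, −), so H is negative definite: a local maximum.

local maximum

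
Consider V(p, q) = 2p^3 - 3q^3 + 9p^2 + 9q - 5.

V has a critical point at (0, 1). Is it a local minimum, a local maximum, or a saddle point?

The mixed partial ∂²V/∂p∂q is 0, so the Hessian at any point is diag(V_pp, V_qq) = diag(6(2p + 3), -18q).
At (0, 1): H = diag(18, -18).
The eigenvalues have opposite signs, so H is indefinite: a saddle point.

saddle point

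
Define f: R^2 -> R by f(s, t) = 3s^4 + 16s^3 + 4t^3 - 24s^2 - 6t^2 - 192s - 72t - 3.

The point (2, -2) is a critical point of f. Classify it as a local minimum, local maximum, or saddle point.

saddle point

The mixed partial ∂²f/∂s∂t is 0, so the Hessian at any point is diag(f_ss, f_tt) = diag(12(3s^2 + 8s - 4), 12(2t - 1)).
At (2, -2): H = diag(288, -60).
The eigenvalues have opposite signs, so H is indefinite: a saddle point.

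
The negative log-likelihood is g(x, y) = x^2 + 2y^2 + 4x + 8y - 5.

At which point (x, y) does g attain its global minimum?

(-2, -2)

g(x,y) separates as P(x) + Q(y) − 5, so its minimum is min P + min Q − 5.
P'(x) = 2x + 4 vanishes at x ∈ {-2}; Q'(y) = 4y + 8 vanishes at y ∈ {-2}.
Local minima of P (where P''>0): P(-2)=-4. Local minima of Q: Q(-2)=-8.
So the global minimum of g is P(-2) + Q(-2) − 5 = -4 − 8 − 5 = -17, attained at (-2, -2).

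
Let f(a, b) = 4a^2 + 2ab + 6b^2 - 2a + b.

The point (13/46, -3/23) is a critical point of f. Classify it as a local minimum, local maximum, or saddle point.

The Hessian of f is constant: H = [[8, 2], [2, 12]].
det(H) = 8·12 − 2² = 92.
det(H) > 0 and tr(H) = 20 > 0, so H is positive definite and the point is a local minimum.

local minimum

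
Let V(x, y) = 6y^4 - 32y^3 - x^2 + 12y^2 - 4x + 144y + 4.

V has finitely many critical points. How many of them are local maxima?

V separates as a function of x plus a function of y, so ∇V=0 decouples.
∂V/∂x = -2(x + 2) = 0 at x ∈ {-2}; ∂V/∂y = 24(y - 3)(y - 2)(y + 1) = 0 at y ∈ {-1, 2, 3}.
The Hessian is diagonal: diag(V_xx, V_yy). Second derivatives: V_xx(-2)=-2; V_yy(-1)=288, V_yy(2)=-72, V_yy(3)=96.
Local maxima occur where both diagonal entries negative: (-2, 2). Count: 1.

1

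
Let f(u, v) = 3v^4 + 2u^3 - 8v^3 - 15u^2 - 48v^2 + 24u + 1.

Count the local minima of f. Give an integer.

2

f separates as a function of u plus a function of v, so ∇f=0 decouples.
∂f/∂u = 6(u - 4)(u - 1) = 0 at u ∈ {1, 4}; ∂f/∂v = 12v(v - 4)(v + 2) = 0 at v ∈ {-2, 0, 4}.
The Hessian is diagonal: diag(f_uu, f_vv). Second derivatives: f_uu(1)=-18, f_uu(4)=18; f_vv(-2)=144, f_vv(0)=-96, f_vv(4)=288.
Local minima occur where both diagonal entries positive: (4, -2), (4, 4). Count: 2.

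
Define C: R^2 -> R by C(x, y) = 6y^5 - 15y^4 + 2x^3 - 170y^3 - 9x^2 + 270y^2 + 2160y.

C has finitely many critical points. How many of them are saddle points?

C separates as a function of x plus a function of y, so ∇C=0 decouples.
∂C/∂x = 6x(x - 3) = 0 at x ∈ {0, 3}; ∂C/∂y = 30(y - 4)(y - 3)(y + 2)(y + 3) = 0 at y ∈ {-3, -2, 3, 4}.
The Hessian is diagonal: diag(C_xx, C_yy). Second derivatives: C_xx(0)=-18, C_xx(3)=18; C_yy(-3)=-1260, C_yy(-2)=900, C_yy(3)=-900, C_yy(4)=1260.
Saddle points occur where the two diagonal entries have opposite signs: (0, -2), (0, 4), (3, -3), (3, 3). Count: 4.

4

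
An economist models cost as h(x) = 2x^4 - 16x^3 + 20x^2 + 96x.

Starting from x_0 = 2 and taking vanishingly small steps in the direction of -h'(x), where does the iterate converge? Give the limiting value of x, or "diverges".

-1

h'(x) = 8(x - 4)(x - 3)(x + 1), so h'(2) = 48.
Gradient descent moves in the -h' direction, i.e. x is decreasing.
The nearest critical point in that direction is x = -1, where h'' = 160 > 0 (a local minimum). The iterate converges there.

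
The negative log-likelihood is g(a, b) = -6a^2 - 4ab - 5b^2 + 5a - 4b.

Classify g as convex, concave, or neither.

concave

g is quadratic, so its Hessian is the constant matrix H = [[-12, -4], [-4, -10]].
det(H) = 104, tr(H) = -22.
det(H) > 0 and tr(H) < 0, so H is negative definite everywhere: concave.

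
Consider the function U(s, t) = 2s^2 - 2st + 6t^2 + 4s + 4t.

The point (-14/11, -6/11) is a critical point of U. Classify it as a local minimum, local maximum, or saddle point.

The Hessian of U is constant: H = [[4, -2], [-2, 12]].
det(H) = 4·12 − (-2)² = 44.
det(H) > 0 and tr(H) = 16 > 0, so H is positive definite and the point is a local minimum.

local minimum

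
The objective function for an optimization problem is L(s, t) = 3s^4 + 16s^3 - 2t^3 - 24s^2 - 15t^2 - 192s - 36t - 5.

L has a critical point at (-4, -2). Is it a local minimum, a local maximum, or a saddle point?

saddle point

The mixed partial ∂²L/∂s∂t is 0, so the Hessian at any point is diag(L_ss, L_tt) = diag(12(3s^2 + 8s - 4), -6(2t + 5)).
At (-4, -2): H = diag(144, -6).
The eigenvalues have opposite signs, so H is indefinite: a saddle point.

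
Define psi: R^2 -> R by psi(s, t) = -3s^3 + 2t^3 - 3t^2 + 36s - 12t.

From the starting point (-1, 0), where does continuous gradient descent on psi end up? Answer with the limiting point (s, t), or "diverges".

(-2, 2)

psi is separable, so gradient descent decouples: s follows -∂psi/∂s, t follows -∂psi/∂t.
∂psi/∂s = -9(s - 2)(s + 2); at s=-1 this is 27, so s decreases.
∂psi/∂t = 6(t - 2)(t + 1); at t=0 this is -12, so t increases.
s converges to its nearest critical value -2 (a local min of the s-part); t converges to 2. The iterate converges to (-2, 2).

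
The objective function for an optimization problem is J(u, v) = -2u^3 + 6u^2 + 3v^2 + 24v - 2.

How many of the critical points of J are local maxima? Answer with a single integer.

J separates as a function of u plus a function of v, so ∇J=0 decouples.
∂J/∂u = -6u(u - 2) = 0 at u ∈ {0, 2}; ∂J/∂v = 6(v + 4) = 0 at v ∈ {-4}.
The Hessian is diagonal: diag(J_uu, J_vv). Second derivatives: J_uu(0)=12, J_uu(2)=-12; J_vv(-4)=6.
Local maxima occur where both diagonal entries negative: none. Count: 0.

0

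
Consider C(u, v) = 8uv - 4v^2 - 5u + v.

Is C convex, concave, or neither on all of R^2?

C is quadratic, so its Hessian is the constant matrix H = [[0, 8], [8, -8]].
det(H) = -64, tr(H) = -8.
det(H) < 0, so H is indefinite: neither convex nor concave.

neither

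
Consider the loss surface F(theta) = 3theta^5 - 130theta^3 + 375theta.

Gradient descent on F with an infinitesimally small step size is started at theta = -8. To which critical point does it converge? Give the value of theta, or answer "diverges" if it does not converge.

F'(theta) = 15(theta - 5)(theta - 1)(theta + 1)(theta + 5), so F'(-8) = 36855.
Gradient descent moves in the -F' direction, i.e. theta is decreasing.
There is no critical point below theta=-8, and F' keeps the same sign, so the iterate runs off to −∞.

diverges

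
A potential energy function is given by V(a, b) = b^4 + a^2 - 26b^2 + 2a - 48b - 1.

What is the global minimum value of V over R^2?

-354

V(a,b) separates as P(a) + Q(b) − 1, so its minimum is min P + min Q − 1.
P'(a) = 2a + 2 vanishes at a ∈ {-1}; Q'(b) = 4(b - 4)(b + 1)(b + 3) vanishes at b ∈ {-3, -1, 4}.
Local minima of P (where P''>0): P(-1)=-1. Local minima of Q: Q(-3)=-9, Q(4)=-352.
So the global minimum of V is P(-1) + Q(4) − 1 = -1 − 352 − 1 = -354, attained at (-1, 4).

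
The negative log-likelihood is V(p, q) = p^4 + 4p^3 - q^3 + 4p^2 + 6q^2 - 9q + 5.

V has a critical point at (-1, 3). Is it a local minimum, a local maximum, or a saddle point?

The mixed partial ∂²V/∂p∂q is 0, so the Hessian at any point is diag(V_pp, V_qq) = diag(4(3p^2 + 6p + 2), 6(-q + 2)).
At (-1, 3): H = diag(-4, -6).
Both eigenvalues are negative, so H is negative definite: a local maximum.

local maximum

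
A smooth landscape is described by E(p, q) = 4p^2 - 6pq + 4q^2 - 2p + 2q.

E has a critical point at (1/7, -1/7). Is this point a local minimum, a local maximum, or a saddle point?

local minimum

The Hessian of E is constant: H = [[8, -6], [-6, 8]].
det(H) = 8·8 − (-6)² = 28.
det(H) > 0 and tr(H) = 16 > 0, so H is positive definite and the point is a local minimum.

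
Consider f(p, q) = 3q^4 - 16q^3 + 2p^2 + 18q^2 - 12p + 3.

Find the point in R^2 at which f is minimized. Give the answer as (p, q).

f(p,q) separates as A(p) + B(q) + 3, so its minimum is min A + min B + 3.
A'(p) = 4p - 12 vanishes at p ∈ {3}; B'(q) = 12q(q - 3)(q - 1) vanishes at q ∈ {0, 1, 3}.
Local minima of A (where A''>0): A(3)=-18. Local minima of B: B(0)=0, B(3)=-27.
So the global minimum of f is A(3) + B(3) + 3 = -18 − 27 + 3 = -42, attained at (3, 3).

(3, 3)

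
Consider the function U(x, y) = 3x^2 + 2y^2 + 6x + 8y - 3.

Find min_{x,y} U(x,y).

-14

U(x,y) separates as P(x) + Q(y) − 3, so its minimum is min P + min Q − 3.
P'(x) = 6x + 6 vanishes at x ∈ {-1}; Q'(y) = 4y + 8 vanishes at y ∈ {-2}.
Local minima of P (where P''>0): P(-1)=-3. Local minima of Q: Q(-2)=-8.
So the global minimum of U is P(-1) + Q(-2) − 3 = -3 − 8 − 3 = -14, attained at (-1, -2).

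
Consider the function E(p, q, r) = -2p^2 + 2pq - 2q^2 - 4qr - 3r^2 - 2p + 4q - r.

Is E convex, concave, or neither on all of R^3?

concave

E is quadratic, so its Hessian is the constant matrix H = [[-4, 2, 0], [2, -4, -4], [0, -4, -6]].
Leading principal minors: -4, 12, -8.
Signs alternate −, +, − ⇒ H ≺ 0 ⇒ concave.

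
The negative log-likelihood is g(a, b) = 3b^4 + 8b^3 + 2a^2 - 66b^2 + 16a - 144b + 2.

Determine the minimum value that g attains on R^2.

g(a,b) separates as P(a) + Q(b) + 2, so its minimum is min P + min Q + 2.
P'(a) = 4a + 16 vanishes at a ∈ {-4}; Q'(b) = 12(b - 3)(b + 1)(b + 4) vanishes at b ∈ {-4, -1, 3}.
Local minima of P (where P''>0): P(-4)=-32. Local minima of Q: Q(-4)=-224, Q(3)=-567.
So the global minimum of g is P(-4) + Q(3) + 2 = -32 − 567 + 2 = -597, attained at (-4, 3).

-597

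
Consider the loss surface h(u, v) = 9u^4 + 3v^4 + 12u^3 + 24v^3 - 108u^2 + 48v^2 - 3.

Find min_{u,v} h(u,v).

-570

h(u,v) separates as P(u) + Q(v) − 3, so its minimum is min P + min Q − 3.
P'(u) = 36u(u - 2)(u + 3) vanishes at u ∈ {-3, 0, 2}; Q'(v) = 12v(v + 2)(v + 4) vanishes at v ∈ {-4, -2, 0}.
Local minima of P (where P''>0): P(-3)=-567, P(2)=-192. Local minima of Q: Q(-4)=0, Q(0)=0.
So the global minimum of h is P(-3) + Q(-4) − 3 = -567 + 0 − 3 = -570, attained at (-3, -4).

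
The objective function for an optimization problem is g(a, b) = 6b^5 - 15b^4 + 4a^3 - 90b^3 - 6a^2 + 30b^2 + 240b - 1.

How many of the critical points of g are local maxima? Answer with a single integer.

g separates as a function of a plus a function of b, so ∇g=0 decouples.
∂g/∂a = 12a(a - 1) = 0 at a ∈ {0, 1}; ∂g/∂b = 30(b - 4)(b - 1)(b + 1)(b + 2) = 0 at b ∈ {-2, -1, 1, 4}.
The Hessian is diagonal: diag(g_aa, g_bb). Second derivatives: g_aa(0)=-12, g_aa(1)=12; g_bb(-2)=-540, g_bb(-1)=300, g_bb(1)=-540, g_bb(4)=2700.
Local maxima occur where both diagonal entries negative: (0, -2), (0, 1). Count: 2.

2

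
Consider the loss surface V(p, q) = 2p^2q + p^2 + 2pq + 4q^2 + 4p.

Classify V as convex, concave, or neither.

neither

The term 2p^2q is cubic, so the Hessian is not constant.
∂²V/∂p² = 4q + 2, which takes both signs as q varies (negative for sufficiently negative q). A diagonal entry of the Hessian changing sign means the Hessian is neither positive- nor negative-semidefinite on all of R^2.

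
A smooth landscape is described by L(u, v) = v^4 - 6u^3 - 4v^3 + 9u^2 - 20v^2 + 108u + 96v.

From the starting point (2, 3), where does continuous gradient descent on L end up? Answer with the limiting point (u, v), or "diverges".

(-2, 4)

L is separable, so gradient descent decouples: u follows -∂L/∂u, v follows -∂L/∂v.
∂L/∂u = -18(u - 3)(u + 2); at u=2 this is 72, so u decreases.
∂L/∂v = 4(v - 4)(v - 2)(v + 3); at v=3 this is -24, so v increases.
u converges to its nearest critical value -2 (a local min of the u-part); v converges to 4. The iterate converges to (-2, 4).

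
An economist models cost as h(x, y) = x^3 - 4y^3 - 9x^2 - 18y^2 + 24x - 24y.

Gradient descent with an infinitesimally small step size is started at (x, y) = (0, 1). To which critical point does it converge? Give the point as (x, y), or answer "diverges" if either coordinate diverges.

h is separable, so gradient descent decouples: x follows -∂h/∂x, y follows -∂h/∂y.
∂h/∂x = 3(x - 4)(x - 2); at x=0 this is 24, so x decreases.
∂h/∂y = -12(y + 1)(y + 2); at y=1 this is -72, so y increases.
The x-coordinate has no critical point in that direction and runs off to infinity.

diverges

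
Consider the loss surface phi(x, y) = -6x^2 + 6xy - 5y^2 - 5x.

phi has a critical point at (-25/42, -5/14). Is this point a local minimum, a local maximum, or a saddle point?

The Hessian of phi is constant: H = [[-12, 6], [6, -10]].
det(H) = (-12)·(-10) − 6² = 84.
det(H) > 0 and tr(H) = -22 < 0, so H is negative definite and the point is a local maximum.

local maximum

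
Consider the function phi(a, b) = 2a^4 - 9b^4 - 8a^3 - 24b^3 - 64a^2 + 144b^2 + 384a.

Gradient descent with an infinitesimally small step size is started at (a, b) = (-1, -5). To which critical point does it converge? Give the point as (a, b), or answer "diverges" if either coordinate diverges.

phi is separable, so gradient descent decouples: a follows -∂phi/∂a, b follows -∂phi/∂b.
∂phi/∂a = 8(a - 4)(a - 3)(a + 4); at a=-1 this is 480, so a decreases.
∂phi/∂b = -36b(b - 2)(b + 4); at b=-5 this is 1260, so b decreases.
The b-coordinate has no critical point in that direction and runs off to infinity.

diverges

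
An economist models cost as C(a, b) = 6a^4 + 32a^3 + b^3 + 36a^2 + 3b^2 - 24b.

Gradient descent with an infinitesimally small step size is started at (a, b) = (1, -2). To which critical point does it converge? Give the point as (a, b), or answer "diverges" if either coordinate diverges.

C is separable, so gradient descent decouples: a follows -∂C/∂a, b follows -∂C/∂b.
∂C/∂a = 24a(a + 1)(a + 3); at a=1 this is 192, so a decreases.
∂C/∂b = 3(b - 2)(b + 4); at b=-2 this is -24, so b increases.
a converges to its nearest critical value 0 (a local min of the a-part); b converges to 2. The iterate converges to (0, 2).

(0, 2)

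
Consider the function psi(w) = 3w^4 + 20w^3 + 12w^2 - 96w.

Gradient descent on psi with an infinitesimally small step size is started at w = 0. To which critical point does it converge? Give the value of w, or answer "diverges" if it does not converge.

1

psi'(w) = 12(w - 1)(w + 2)(w + 4), so psi'(0) = -96.
Gradient descent moves in the -psi' direction, i.e. w is increasing.
The nearest critical point in that direction is w = 1, where psi'' = 180 > 0 (a local minimum). The iterate converges there.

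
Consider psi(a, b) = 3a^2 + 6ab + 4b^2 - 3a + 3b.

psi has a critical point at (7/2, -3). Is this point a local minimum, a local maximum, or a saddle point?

The Hessian of psi is constant: H = [[6, 6], [6, 8]].
det(H) = 6·8 − 6² = 12.
det(H) > 0 and tr(H) = 14 > 0, so H is positive definite and the point is a local minimum.

local minimum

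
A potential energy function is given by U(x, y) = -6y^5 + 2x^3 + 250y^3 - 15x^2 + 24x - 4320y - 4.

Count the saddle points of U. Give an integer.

4

U separates as a function of x plus a function of y, so ∇U=0 decouples.
∂U/∂x = 6(x - 4)(x - 1) = 0 at x ∈ {1, 4}; ∂U/∂y = -30(y - 4)(y - 3)(y + 3)(y + 4) = 0 at y ∈ {-4, -3, 3, 4}.
The Hessian is diagonal: diag(U_xx, U_yy). Second derivatives: U_xx(1)=-18, U_xx(4)=18; U_yy(-4)=1680, U_yy(-3)=-1260, U_yy(3)=1260, U_yy(4)=-1680.
Saddle points occur where the two diagonal entries have opposite signs: (1, -4), (1, 3), (4, -3), (4, 4). Count: 4.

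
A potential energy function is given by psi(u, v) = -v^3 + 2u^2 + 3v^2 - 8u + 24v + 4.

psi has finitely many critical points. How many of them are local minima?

1

psi separates as a function of u plus a function of v, so ∇psi=0 decouples.
∂psi/∂u = 4(u - 2) = 0 at u ∈ {2}; ∂psi/∂v = -3(v - 4)(v + 2) = 0 at v ∈ {-2, 4}.
The Hessian is diagonal: diag(psi_uu, psi_vv). Second derivatives: psi_uu(2)=4; psi_vv(-2)=18, psi_vv(4)=-18.
Local minima occur where both diagonal entries positive: (2, -2). Count: 1.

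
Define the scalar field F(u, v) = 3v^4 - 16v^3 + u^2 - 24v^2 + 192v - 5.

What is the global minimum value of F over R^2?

-309

F(u,v) separates as P(u) + Q(v) − 5, so its minimum is min P + min Q − 5.
P'(u) = 2u vanishes at u ∈ {0}; Q'(v) = 12(v - 4)(v - 2)(v + 2) vanishes at v ∈ {-2, 2, 4}.
Local minima of P (where P''>0): P(0)=0. Local minima of Q: Q(-2)=-304, Q(4)=128.
So the global minimum of F is P(0) + Q(-2) − 5 = 0 − 304 − 5 = -309, attained at (0, -2).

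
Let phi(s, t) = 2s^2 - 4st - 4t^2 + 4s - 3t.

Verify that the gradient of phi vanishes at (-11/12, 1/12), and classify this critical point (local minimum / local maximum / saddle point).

∇phi = (4s - 4t + 4, -4s - 8t - 3); substituting (-11/12, 1/12) gives ∇phi = (0, 0), so (-11/12, 1/12) is indeed a critical point.
The Hessian of phi is constant: H = [[4, -4], [-4, -8]].
det(H) = 4·(-8) − (-4)² = -48.
Since det(H) < 0, H is indefinite and the critical point is a saddle point.

saddle point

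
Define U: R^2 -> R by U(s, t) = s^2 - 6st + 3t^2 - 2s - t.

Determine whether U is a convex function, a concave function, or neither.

neither

U is quadratic, so its Hessian is the constant matrix H = [[2, -6], [-6, 6]].
det(H) = -24, tr(H) = 8.
det(H) < 0, so H is indefinite: neither convex nor concave.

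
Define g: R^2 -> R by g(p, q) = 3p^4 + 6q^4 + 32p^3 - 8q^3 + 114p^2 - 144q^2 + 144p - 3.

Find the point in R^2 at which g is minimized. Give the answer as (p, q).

(-1, 4)

g(p,q) separates as A(p) + B(q) − 3, so its minimum is min A + min B − 3.
A'(p) = 12(p + 1)(p + 3)(p + 4) vanishes at p ∈ {-4, -3, -1}; B'(q) = 24q(q - 4)(q + 3) vanishes at q ∈ {-3, 0, 4}.
Local minima of A (where A''>0): A(-4)=-32, A(-1)=-59. Local minima of B: B(-3)=-594, B(4)=-1280.
So the global minimum of g is A(-1) + B(4) − 3 = -59 − 1280 − 3 = -1342, attained at (-1, 4).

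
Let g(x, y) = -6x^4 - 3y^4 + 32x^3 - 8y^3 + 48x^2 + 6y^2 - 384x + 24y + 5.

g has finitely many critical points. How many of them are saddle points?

4

g separates as a function of x plus a function of y, so ∇g=0 decouples.
∂g/∂x = -24(x - 4)(x - 2)(x + 2) = 0 at x ∈ {-2, 2, 4}; ∂g/∂y = -12(y - 1)(y + 1)(y + 2) = 0 at y ∈ {-2, -1, 1}.
The Hessian is diagonal: diag(g_xx, g_yy). Second derivatives: g_xx(-2)=-576, g_xx(2)=192, g_xx(4)=-288; g_yy(-2)=-36, g_yy(-1)=24, g_yy(1)=-72.
Saddle points occur where the two diagonal entries have opposite signs: (-2, -1), (2, -2), (2, 1), (4, -1). Count: 4.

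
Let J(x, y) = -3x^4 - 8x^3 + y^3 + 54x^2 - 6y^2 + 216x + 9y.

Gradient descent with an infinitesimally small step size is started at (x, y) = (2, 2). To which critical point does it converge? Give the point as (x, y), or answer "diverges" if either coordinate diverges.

J is separable, so gradient descent decouples: x follows -∂J/∂x, y follows -∂J/∂y.
∂J/∂x = -12(x - 3)(x + 2)(x + 3); at x=2 this is 240, so x decreases.
∂J/∂y = 3(y - 3)(y - 1); at y=2 this is -3, so y increases.
x converges to its nearest critical value -2 (a local min of the x-part); y converges to 3. The iterate converges to (-2, 3).

(-2, 3)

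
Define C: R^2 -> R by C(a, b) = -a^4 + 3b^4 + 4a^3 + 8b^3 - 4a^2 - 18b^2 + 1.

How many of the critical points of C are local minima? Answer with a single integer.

C separates as a function of a plus a function of b, so ∇C=0 decouples.
∂C/∂a = -4a(a - 2)(a - 1) = 0 at a ∈ {0, 1, 2}; ∂C/∂b = 12b(b - 1)(b + 3) = 0 at b ∈ {-3, 0, 1}.
The Hessian is diagonal: diag(C_aa, C_bb). Second derivatives: C_aa(0)=-8, C_aa(1)=4, C_aa(2)=-8; C_bb(-3)=144, C_bb(0)=-36, C_bb(1)=48.
Local minima occur where both diagonal entries positive: (1, -3), (1, 1). Count: 2.

2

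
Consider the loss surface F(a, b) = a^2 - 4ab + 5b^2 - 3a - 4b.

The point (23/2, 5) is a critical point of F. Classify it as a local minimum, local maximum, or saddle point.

The Hessian of F is constant: H = [[2, -4], [-4, 10]].
det(H) = 2·10 − (-4)² = 4.
det(H) > 0 and tr(H) = 12 > 0, so H is positive definite and the point is a local minimum.

local minimum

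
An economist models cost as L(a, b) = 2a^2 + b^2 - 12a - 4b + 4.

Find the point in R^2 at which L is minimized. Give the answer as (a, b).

(3, 2)

L(a,b) separates as P(a) + Q(b) + 4, so its minimum is min P + min Q + 4.
P'(a) = 4a - 12 vanishes at a ∈ {3}; Q'(b) = 2b - 4 vanishes at b ∈ {2}.
Local minima of P (where P''>0): P(3)=-18. Local minima of Q: Q(2)=-4.
So the global minimum of L is P(3) + Q(2) + 4 = -18 − 4 + 4 = -18, attained at (3, 2).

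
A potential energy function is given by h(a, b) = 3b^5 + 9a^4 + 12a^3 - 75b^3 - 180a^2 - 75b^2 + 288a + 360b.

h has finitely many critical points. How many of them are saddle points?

6

h separates as a function of a plus a function of b, so ∇h=0 decouples.
∂h/∂a = 36(a - 2)(a - 1)(a + 4) = 0 at a ∈ {-4, 1, 2}; ∂h/∂b = 15(b - 4)(b - 1)(b + 2)(b + 3) = 0 at b ∈ {-3, -2, 1, 4}.
The Hessian is diagonal: diag(h_aa, h_bb). Second derivatives: h_aa(-4)=1080, h_aa(1)=-180, h_aa(2)=216; h_bb(-3)=-420, h_bb(-2)=270, h_bb(1)=-540, h_bb(4)=1890.
Saddle points occur where the two diagonal entries have opposite signs: (-4, -3), (-4, 1), (1, -2), (1, 4), (2, -3), (2, 1). Count: 6.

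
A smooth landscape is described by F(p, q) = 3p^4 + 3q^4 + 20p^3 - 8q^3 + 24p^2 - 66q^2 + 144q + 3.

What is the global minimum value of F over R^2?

F(p,q) separates as A(p) + B(q) + 3, so its minimum is min A + min B + 3.
A'(p) = 12p(p + 1)(p + 4) vanishes at p ∈ {-4, -1, 0}; B'(q) = 12(q - 4)(q - 1)(q + 3) vanishes at q ∈ {-3, 1, 4}.
Local minima of A (where A''>0): A(-4)=-128, A(0)=0. Local minima of B: B(-3)=-567, B(4)=-224.
So the global minimum of F is A(-4) + B(-3) + 3 = -128 − 567 + 3 = -692, attained at (-4, -3).

-692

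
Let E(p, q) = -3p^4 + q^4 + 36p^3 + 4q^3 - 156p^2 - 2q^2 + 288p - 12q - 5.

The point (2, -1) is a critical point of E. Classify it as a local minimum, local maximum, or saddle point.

The mixed partial ∂²E/∂p∂q is 0, so the Hessian at any point is diag(E_pp, E_qq) = diag(12(-3p^2 + 18p - 26), 4(3q^2 + 6q - 1)).
At (2, -1): H = diag(-24, -16).
Both eigenvalues are negative, so H is negative definite: a local maximum.

local maximum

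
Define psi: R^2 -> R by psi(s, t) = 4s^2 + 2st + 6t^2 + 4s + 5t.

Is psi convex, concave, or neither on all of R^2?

psi is quadratic, so its Hessian is the constant matrix H = [[8, 2], [2, 12]].
det(H) = 92, tr(H) = 20.
det(H) > 0 and tr(H) > 0, so H is positive definite everywhere: convex.

convex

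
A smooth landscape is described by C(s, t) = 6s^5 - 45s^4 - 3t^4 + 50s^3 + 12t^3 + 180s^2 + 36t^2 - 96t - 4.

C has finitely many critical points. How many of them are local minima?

C separates as a function of s plus a function of t, so ∇C=0 decouples.
∂C/∂s = 30s(s - 4)(s - 3)(s + 1) = 0 at s ∈ {-1, 0, 3, 4}; ∂C/∂t = -12(t - 4)(t - 1)(t + 2) = 0 at t ∈ {-2, 1, 4}.
The Hessian is diagonal: diag(C_ss, C_tt). Second derivatives: C_ss(-1)=-600, C_ss(0)=360, C_ss(3)=-360, C_ss(4)=600; C_tt(-2)=-216, C_tt(1)=108, C_tt(4)=-216.
Local minima occur where both diagonal entries positive: (0, 1), (4, 1). Count: 2.

2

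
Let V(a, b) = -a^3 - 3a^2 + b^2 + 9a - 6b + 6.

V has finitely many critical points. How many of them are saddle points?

V separates as a function of a plus a function of b, so ∇V=0 decouples.
∂V/∂a = -3(a - 1)(a + 3) = 0 at a ∈ {-3, 1}; ∂V/∂b = 2(b - 3) = 0 at b ∈ {3}.
The Hessian is diagonal: diag(V_aa, V_bb). Second derivatives: V_aa(-3)=12, V_aa(1)=-12; V_bb(3)=2.
Saddle points occur where the two diagonal entries have opposite signs: (1, 3). Count: 1.

1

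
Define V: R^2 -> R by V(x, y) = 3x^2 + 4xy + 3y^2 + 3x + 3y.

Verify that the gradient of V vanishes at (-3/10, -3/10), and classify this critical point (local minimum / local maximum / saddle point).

∇V = (6x + 4y + 3, 4x + 6y + 3); substituting (-3/10, -3/10) gives ∇V = (0, 0), so (-3/10, -3/10) is indeed a critical point.
The Hessian of V is constant: H = [[6, 4], [4, 6]].
det(H) = 6·6 − 4² = 20.
det(H) > 0 and tr(H) = 12 > 0, so H is positive definite and the point is a local minimum.

local minimum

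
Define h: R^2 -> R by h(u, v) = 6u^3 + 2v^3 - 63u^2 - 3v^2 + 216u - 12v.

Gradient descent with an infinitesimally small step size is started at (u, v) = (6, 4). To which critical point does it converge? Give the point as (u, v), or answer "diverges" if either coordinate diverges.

(4, 2)

h is separable, so gradient descent decouples: u follows -∂h/∂u, v follows -∂h/∂v.
∂h/∂u = 18(u - 4)(u - 3); at u=6 this is 108, so u decreases.
∂h/∂v = 6(v - 2)(v + 1); at v=4 this is 60, so v decreases.
u converges to its nearest critical value 4 (a local min of the u-part); v converges to 2. The iterate converges to (4, 2).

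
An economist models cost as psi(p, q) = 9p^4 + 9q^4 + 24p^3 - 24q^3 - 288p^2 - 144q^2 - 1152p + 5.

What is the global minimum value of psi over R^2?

psi(p,q) separates as A(p) + B(q) + 5, so its minimum is min A + min B + 5.
A'(p) = 36(p - 4)(p + 2)(p + 4) vanishes at p ∈ {-4, -2, 4}; B'(q) = 36q(q - 4)(q + 2) vanishes at q ∈ {-2, 0, 4}.
Local minima of A (where A''>0): A(-4)=768, A(4)=-5376. Local minima of B: B(-2)=-240, B(4)=-1536.
So the global minimum of psi is A(4) + B(4) + 5 = -5376 − 1536 + 5 = -6907, attained at (4, 4).

-6907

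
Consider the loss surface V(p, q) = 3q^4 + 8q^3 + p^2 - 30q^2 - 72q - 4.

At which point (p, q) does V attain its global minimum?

(0, 2)

V(p,q) separates as A(p) + B(q) − 4, so its minimum is min A + min B − 4.
A'(p) = 2p vanishes at p ∈ {0}; B'(q) = 12(q - 2)(q + 1)(q + 3) vanishes at q ∈ {-3, -1, 2}.
Local minima of A (where A''>0): A(0)=0. Local minima of B: B(-3)=-27, B(2)=-152.
So the global minimum of V is A(0) + B(2) − 4 = 0 − 152 − 4 = -156, attained at (0, 2).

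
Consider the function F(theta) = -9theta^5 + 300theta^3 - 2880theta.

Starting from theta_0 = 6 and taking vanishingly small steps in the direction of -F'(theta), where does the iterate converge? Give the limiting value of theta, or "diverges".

F'(theta) = -45(theta - 4)(theta - 2)(theta + 2)(theta + 4), so F'(6) = -28800.
Gradient descent moves in the -F' direction, i.e. theta is increasing.
There is no critical point above theta=6, and F' keeps the same sign, so the iterate runs off to +∞.

diverges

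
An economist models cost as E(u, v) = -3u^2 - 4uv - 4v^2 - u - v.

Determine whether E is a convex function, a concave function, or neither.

concave

E is quadratic, so its Hessian is the constant matrix H = [[-6, -4], [-4, -8]].
det(H) = 32, tr(H) = -14.
det(H) > 0 and tr(H) < 0, so H is negative definite everywhere: concave.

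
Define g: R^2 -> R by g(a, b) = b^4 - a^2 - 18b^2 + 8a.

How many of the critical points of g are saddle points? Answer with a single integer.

g separates as a function of a plus a function of b, so ∇g=0 decouples.
∂g/∂a = -2(a - 4) = 0 at a ∈ {4}; ∂g/∂b = 4b(b - 3)(b + 3) = 0 at b ∈ {-3, 0, 3}.
The Hessian is diagonal: diag(g_aa, g_bb). Second derivatives: g_aa(4)=-2; g_bb(-3)=72, g_bb(0)=-36, g_bb(3)=72.
Saddle points occur where the two diagonal entries have opposite signs: (4, -3), (4, 3). Count: 2.

2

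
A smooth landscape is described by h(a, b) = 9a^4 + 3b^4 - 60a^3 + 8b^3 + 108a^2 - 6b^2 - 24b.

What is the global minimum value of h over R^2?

-19

h(a,b) separates as P(a) + Q(b), so its minimum is min P + min Q.
P'(a) = 36a(a - 3)(a - 2) vanishes at a ∈ {0, 2, 3}; Q'(b) = 12(b - 1)(b + 1)(b + 2) vanishes at b ∈ {-2, -1, 1}.
Local minima of P (where P''>0): P(0)=0, P(3)=81. Local minima of Q: Q(-2)=8, Q(1)=-19.
So the global minimum of h is P(0) + Q(1) = 0 − 19 = -19, attained at (0, 1).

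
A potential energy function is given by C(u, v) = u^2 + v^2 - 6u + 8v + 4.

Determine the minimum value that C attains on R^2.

C(u,v) separates as P(u) + Q(v) + 4, so its minimum is min P + min Q + 4.
P'(u) = 2u - 6 vanishes at u ∈ {3}; Q'(v) = 2v + 8 vanishes at v ∈ {-4}.
Local minima of P (where P''>0): P(3)=-9. Local minima of Q: Q(-4)=-16.
So the global minimum of C is P(3) + Q(-4) + 4 = -9 − 16 + 4 = -21, attained at (3, -4).

-21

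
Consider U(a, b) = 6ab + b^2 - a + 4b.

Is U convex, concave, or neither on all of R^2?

neither

U is quadratic, so its Hessian is the constant matrix H = [[0, 6], [6, 2]].
det(H) = -36, tr(H) = 2.
det(H) < 0, so H is indefinite: neither convex nor concave.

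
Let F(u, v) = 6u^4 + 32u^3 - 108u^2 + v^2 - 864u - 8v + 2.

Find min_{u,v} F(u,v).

F(u,v) separates as P(u) + Q(v) + 2, so its minimum is min P + min Q + 2.
P'(u) = 24(u - 3)(u + 3)(u + 4) vanishes at u ∈ {-4, -3, 3}; Q'(v) = 2v - 8 vanishes at v ∈ {4}.
Local minima of P (where P''>0): P(-4)=1216, P(3)=-2214. Local minima of Q: Q(4)=-16.
So the global minimum of F is P(3) + Q(4) + 2 = -2214 − 16 + 2 = -2228, attained at (3, 4).

-2228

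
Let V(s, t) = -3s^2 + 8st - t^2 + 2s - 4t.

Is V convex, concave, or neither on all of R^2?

neither

V is quadratic, so its Hessian is the constant matrix H = [[-6, 8], [8, -2]].
det(H) = -52, tr(H) = -8.
det(H) < 0, so H is indefinite: neither convex nor concave.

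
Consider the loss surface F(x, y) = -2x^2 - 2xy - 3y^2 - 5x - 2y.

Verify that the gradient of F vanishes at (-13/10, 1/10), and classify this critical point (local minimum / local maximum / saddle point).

∇F = (-4x - 2y - 5, -2x - 6y - 2); substituting (-13/10, 1/10) gives ∇F = (0, 0), so (-13/10, 1/10) is indeed a critical point.
The Hessian of F is constant: H = [[-4, -2], [-2, -6]].
det(H) = (-4)·(-6) − (-2)² = 20.
det(H) > 0 and tr(H) = -10 < 0, so H is negative definite and the point is a local maximum.

local maximum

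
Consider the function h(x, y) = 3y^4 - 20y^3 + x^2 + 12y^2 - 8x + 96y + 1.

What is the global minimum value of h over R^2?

-76

h(x,y) separates as P(x) + Q(y) + 1, so its minimum is min P + min Q + 1.
P'(x) = 2x - 8 vanishes at x ∈ {4}; Q'(y) = 12(y - 4)(y - 2)(y + 1) vanishes at y ∈ {-1, 2, 4}.
Local minima of P (where P''>0): P(4)=-16. Local minima of Q: Q(-1)=-61, Q(4)=64.
So the global minimum of h is P(4) + Q(-1) + 1 = -16 − 61 + 1 = -76, attained at (4, -1).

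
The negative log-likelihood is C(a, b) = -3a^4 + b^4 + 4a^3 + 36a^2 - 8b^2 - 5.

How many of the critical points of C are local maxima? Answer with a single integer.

2

C separates as a function of a plus a function of b, so ∇C=0 decouples.
∂C/∂a = -12a(a - 3)(a + 2) = 0 at a ∈ {-2, 0, 3}; ∂C/∂b = 4b(b - 2)(b + 2) = 0 at b ∈ {-2, 0, 2}.
The Hessian is diagonal: diag(C_aa, C_bb). Second derivatives: C_aa(-2)=-120, C_aa(0)=72, C_aa(3)=-180; C_bb(-2)=32, C_bb(0)=-16, C_bb(2)=32.
Local maxima occur where both diagonal entries negative: (-2, 0), (3, 0). Count: 2.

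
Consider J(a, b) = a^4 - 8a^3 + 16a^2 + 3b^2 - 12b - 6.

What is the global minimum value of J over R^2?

-18

J(a,b) separates as P(a) + Q(b) − 6, so its minimum is min P + min Q − 6.
P'(a) = 4a(a - 4)(a - 2) vanishes at a ∈ {0, 2, 4}; Q'(b) = 6b - 12 vanishes at b ∈ {2}.
Local minima of P (where P''>0): P(0)=0, P(4)=0. Local minima of Q: Q(2)=-12.
So the global minimum of J is P(0) + Q(2) − 6 = 0 − 12 − 6 = -18, attained at (0, 2).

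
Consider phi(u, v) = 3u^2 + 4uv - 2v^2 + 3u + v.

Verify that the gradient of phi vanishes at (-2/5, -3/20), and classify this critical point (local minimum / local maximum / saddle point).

saddle point

∇phi = (6u + 4v + 3, 4u - 4v + 1); substituting (-2/5, -3/20) gives ∇phi = (0, 0), so (-2/5, -3/20) is indeed a critical point.
The Hessian of phi is constant: H = [[6, 4], [4, -4]].
det(H) = 6·(-4) − 4² = -40.
Since det(H) < 0, H is indefinite and the critical point is a saddle point.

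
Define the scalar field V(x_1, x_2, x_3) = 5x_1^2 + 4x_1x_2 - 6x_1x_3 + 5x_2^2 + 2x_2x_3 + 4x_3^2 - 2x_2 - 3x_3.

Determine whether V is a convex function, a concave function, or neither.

V is quadratic, so its Hessian is the constant matrix H = [[10, 4, -6], [4, 10, 2], [-6, 2, 8]].
Leading principal minors: 10, 84, 176.
All positive ⇒ H ≻ 0 ⇒ convex.

convex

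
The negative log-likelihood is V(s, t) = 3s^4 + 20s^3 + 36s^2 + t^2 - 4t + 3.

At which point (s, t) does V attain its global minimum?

V(s,t) separates as P(s) + Q(t) + 3, so its minimum is min P + min Q + 3.
P'(s) = 12s(s + 2)(s + 3) vanishes at s ∈ {-3, -2, 0}; Q'(t) = 2(t - 2) vanishes at t ∈ {2}.
Local minima of P (where P''>0): P(-3)=27, P(0)=0. Local minima of Q: Q(2)=-4.
So the global minimum of V is P(0) + Q(2) + 3 = 0 − 4 + 3 = -1, attained at (0, 2).

(0, 2)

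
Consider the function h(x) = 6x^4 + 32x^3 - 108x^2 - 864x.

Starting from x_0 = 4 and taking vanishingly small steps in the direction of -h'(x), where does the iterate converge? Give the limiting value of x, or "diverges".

3

h'(x) = 24(x - 3)(x + 3)(x + 4), so h'(4) = 1344.
Gradient descent moves in the -h' direction, i.e. x is decreasing.
The nearest critical point in that direction is x = 3, where h'' = 1008 > 0 (a local minimum). The iterate converges there.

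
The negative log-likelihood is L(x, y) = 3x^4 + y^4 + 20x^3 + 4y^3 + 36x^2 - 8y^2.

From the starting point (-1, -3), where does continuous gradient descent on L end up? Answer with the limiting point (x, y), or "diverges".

(0, -4)

L is separable, so gradient descent decouples: x follows -∂L/∂x, y follows -∂L/∂y.
∂L/∂x = 12x(x + 2)(x + 3); at x=-1 this is -24, so x increases.
∂L/∂y = 4y(y - 1)(y + 4); at y=-3 this is 48, so y decreases.
x converges to its nearest critical value 0 (a local min of the x-part); y converges to -4. The iterate converges to (0, -4).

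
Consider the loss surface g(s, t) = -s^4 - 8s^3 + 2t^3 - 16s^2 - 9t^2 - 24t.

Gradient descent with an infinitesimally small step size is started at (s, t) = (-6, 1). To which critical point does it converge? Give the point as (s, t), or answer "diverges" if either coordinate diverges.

g is separable, so gradient descent decouples: s follows -∂g/∂s, t follows -∂g/∂t.
∂g/∂s = -4s(s + 2)(s + 4); at s=-6 this is 192, so s decreases.
∂g/∂t = 6(t - 4)(t + 1); at t=1 this is -36, so t increases.
The s-coordinate has no critical point in that direction and runs off to infinity.

diverges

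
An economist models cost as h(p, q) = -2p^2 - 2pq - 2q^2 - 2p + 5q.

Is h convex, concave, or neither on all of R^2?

h is quadratic, so its Hessian is the constant matrix H = [[-4, -2], [-2, -4]].
det(H) = 12, tr(H) = -8.
det(H) > 0 and tr(H) < 0, so H is negative definite everywhere: concave.

concave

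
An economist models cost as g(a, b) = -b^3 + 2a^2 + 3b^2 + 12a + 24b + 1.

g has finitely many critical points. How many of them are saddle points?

1

g separates as a function of a plus a function of b, so ∇g=0 decouples.
∂g/∂a = 4(a + 3) = 0 at a ∈ {-3}; ∂g/∂b = -3(b - 4)(b + 2) = 0 at b ∈ {-2, 4}.
The Hessian is diagonal: diag(g_aa, g_bb). Second derivatives: g_aa(-3)=4; g_bb(-2)=18, g_bb(4)=-18.
Saddle points occur where the two diagonal entries have opposite signs: (-3, 4). Count: 1.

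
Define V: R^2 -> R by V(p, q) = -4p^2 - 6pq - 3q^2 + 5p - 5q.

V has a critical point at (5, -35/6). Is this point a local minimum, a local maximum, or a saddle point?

The Hessian of V is constant: H = [[-8, -6], [-6, -6]].
det(H) = (-8)·(-6) − (-6)² = 12.
det(H) > 0 and tr(H) = -14 < 0, so H is negative definite and the point is a local maximum.

local maximum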